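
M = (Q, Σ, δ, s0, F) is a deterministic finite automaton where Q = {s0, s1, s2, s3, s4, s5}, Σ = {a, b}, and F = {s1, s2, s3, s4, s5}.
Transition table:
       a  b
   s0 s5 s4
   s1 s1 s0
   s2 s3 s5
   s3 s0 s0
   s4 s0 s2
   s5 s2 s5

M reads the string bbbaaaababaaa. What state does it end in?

s0

s0 --b--> s4
s4 --b--> s2
s2 --b--> s5
s5 --a--> s2
s2 --a--> s3
s3 --a--> s0
s0 --a--> s5
s5 --b--> s5
s5 --a--> s2
s2 --b--> s5
s5 --a--> s2
s2 --a--> s3
s3 --a--> s0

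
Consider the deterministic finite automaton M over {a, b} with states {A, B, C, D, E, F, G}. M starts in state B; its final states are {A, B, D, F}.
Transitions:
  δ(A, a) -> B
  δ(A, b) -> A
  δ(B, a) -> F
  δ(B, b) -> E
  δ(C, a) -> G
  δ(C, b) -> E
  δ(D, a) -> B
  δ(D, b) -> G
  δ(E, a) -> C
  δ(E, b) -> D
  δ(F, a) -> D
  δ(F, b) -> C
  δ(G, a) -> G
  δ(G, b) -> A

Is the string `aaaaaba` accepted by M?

rejected

B --a--> F
F --a--> D
D --a--> B
B --a--> F
F --a--> D
D --b--> G
G --a--> G
End in state G, which is not an accepting state.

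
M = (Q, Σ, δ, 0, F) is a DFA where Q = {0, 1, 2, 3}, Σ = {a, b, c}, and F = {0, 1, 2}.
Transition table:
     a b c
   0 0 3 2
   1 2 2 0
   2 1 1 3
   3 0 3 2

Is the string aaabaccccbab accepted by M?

0 --a--> 0
0 --a--> 0
0 --a--> 0
0 --b--> 3
3 --a--> 0
0 --c--> 2
2 --c--> 3
3 --c--> 2
2 --c--> 3
3 --b--> 3
3 --a--> 0
0 --b--> 3
End in state 3, which is not an accepting state.

rejected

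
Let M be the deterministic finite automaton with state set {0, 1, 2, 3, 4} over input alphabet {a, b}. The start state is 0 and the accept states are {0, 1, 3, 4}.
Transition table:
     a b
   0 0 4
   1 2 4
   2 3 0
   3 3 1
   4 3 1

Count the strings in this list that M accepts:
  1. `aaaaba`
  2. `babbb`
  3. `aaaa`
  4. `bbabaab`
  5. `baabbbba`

5

`aaaaba`: accepted
`babbb`: accepted
`aaaa`: accepted
`bbabaab`: accepted
`baabbbba`: accepted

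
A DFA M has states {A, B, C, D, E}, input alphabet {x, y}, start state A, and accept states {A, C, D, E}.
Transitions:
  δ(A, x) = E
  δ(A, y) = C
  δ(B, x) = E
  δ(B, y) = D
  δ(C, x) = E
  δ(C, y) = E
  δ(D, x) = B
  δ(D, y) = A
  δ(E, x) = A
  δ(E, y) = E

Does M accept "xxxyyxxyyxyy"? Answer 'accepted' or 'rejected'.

accepted

A --x--> E
E --x--> A
A --x--> E
E --y--> E
E --y--> E
E --x--> A
A --x--> E
E --y--> E
E --y--> E
E --x--> A
A --y--> C
C --y--> E
End in state E, which is an accepting state.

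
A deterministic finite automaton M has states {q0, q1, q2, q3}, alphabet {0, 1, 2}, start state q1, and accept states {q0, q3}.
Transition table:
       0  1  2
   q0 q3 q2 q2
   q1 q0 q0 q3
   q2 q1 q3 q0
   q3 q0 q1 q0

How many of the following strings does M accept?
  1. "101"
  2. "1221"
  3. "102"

"101": rejected
"1221": rejected
"102": accepted

1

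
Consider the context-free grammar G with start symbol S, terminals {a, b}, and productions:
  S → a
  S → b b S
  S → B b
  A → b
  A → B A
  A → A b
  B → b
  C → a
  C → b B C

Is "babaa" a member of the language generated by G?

no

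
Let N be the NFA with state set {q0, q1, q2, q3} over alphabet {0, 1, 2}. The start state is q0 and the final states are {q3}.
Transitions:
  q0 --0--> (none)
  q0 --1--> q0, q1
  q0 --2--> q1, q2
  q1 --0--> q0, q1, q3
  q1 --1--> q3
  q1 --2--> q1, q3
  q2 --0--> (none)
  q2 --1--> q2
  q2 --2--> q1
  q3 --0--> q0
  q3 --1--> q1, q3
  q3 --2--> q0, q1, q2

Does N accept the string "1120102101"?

Start: {q0}
read 1: {q0, q1}
read 1: {q0, q1, q3}
read 2: {q0, q1, q2, q3}
read 0: {q0, q1, q3}
read 1: {q0, q1, q3}
read 0: {q0, q1, q3}
read 2: {q0, q1, q2, q3}
read 1: {q0, q1, q2, q3}
read 0: {q0, q1, q3}
read 1: {q0, q1, q3}
Reachable ∩ accepting = {q3} — nonempty.

accepted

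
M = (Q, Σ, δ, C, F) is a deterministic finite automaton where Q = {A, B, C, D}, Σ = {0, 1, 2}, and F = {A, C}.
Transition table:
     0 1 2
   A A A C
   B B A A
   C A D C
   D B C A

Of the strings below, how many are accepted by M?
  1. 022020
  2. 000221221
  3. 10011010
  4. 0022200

3

022020: accepted
000221221: rejected
10011010: accepted
0022200: accepted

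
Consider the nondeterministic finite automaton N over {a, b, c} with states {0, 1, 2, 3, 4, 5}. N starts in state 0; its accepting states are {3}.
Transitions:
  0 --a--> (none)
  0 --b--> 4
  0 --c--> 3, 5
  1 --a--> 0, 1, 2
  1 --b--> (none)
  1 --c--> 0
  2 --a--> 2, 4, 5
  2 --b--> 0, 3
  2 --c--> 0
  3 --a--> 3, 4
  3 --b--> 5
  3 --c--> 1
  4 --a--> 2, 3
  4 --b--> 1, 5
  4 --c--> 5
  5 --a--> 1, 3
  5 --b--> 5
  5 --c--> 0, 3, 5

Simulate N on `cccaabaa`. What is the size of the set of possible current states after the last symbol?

6

Start: {0}
read c: {3, 5}
read c: {0, 1, 3, 5}
read c: {0, 1, 3, 5}
read a: {0, 1, 2, 3, 4}
read a: {0, 1, 2, 3, 4, 5}
read b: {0, 1, 3, 4, 5}
read a: {0, 1, 2, 3, 4}
read a: {0, 1, 2, 3, 4, 5}
Final reachable set {0, 1, 2, 3, 4, 5} has 6 states.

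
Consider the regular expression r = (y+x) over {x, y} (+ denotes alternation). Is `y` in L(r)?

The left alternative y matches y.

yes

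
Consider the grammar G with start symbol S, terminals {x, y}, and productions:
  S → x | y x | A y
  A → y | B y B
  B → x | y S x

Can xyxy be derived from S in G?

S ⇒ Ay ⇒ ByBy ⇒ xyBy ⇒ xyxy

yes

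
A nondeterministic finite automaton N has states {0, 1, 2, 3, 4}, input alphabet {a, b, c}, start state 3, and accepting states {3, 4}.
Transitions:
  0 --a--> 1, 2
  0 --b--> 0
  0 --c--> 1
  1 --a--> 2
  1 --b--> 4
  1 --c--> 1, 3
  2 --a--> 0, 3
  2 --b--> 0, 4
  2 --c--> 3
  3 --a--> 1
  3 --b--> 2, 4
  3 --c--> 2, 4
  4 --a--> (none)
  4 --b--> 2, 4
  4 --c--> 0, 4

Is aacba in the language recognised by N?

accepted

Start: {3}
read a: {1}
read a: {2}
read c: {3}
read b: {2, 4}
read a: {0, 3}
Reachable ∩ accepting = {3} — nonempty.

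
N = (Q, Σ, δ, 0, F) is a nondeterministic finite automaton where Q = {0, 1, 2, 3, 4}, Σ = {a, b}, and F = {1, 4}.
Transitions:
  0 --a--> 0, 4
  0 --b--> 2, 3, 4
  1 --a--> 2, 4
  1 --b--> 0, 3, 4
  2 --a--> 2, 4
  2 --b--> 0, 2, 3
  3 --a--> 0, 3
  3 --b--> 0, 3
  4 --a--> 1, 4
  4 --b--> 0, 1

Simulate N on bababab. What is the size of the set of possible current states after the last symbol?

5

Start: {0}
read b: {2, 3, 4}
read a: {0, 1, 2, 3, 4}
read b: {0, 1, 2, 3, 4}
read a: {0, 1, 2, 3, 4}
read b: {0, 1, 2, 3, 4}
read a: {0, 1, 2, 3, 4}
read b: {0, 1, 2, 3, 4}
Final reachable set {0, 1, 2, 3, 4} has 5 states.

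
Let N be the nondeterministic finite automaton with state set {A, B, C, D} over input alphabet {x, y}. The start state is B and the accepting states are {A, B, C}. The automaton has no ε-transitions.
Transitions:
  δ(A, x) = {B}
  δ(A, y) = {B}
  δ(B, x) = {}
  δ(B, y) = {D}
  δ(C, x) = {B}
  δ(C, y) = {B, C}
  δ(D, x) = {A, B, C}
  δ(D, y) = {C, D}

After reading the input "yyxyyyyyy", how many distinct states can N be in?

Start: {B}
read y: {D}
read y: {C, D}
read x: {A, B, C}
read y: {B, C, D}
read y: {B, C, D}
read y: {B, C, D}
read y: {B, C, D}
read y: {B, C, D}
read y: {B, C, D}
Final reachable set {B, C, D} has 3 states.

3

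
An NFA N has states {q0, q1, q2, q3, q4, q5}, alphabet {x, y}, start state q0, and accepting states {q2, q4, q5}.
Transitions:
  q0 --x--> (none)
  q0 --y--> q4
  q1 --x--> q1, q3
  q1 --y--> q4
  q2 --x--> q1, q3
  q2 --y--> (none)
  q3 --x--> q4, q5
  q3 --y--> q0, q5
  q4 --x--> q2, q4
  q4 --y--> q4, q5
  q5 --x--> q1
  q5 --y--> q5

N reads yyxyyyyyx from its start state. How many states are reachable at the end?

Start: {q0}
read y: {q4}
read y: {q4, q5}
read x: {q1, q2, q4}
read y: {q4, q5}
read y: {q4, q5}
read y: {q4, q5}
read y: {q4, q5}
read y: {q4, q5}
read x: {q1, q2, q4}
Final reachable set {q1, q2, q4} has 3 states.

3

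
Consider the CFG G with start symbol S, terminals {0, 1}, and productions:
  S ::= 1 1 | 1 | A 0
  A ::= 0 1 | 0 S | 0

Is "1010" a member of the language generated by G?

no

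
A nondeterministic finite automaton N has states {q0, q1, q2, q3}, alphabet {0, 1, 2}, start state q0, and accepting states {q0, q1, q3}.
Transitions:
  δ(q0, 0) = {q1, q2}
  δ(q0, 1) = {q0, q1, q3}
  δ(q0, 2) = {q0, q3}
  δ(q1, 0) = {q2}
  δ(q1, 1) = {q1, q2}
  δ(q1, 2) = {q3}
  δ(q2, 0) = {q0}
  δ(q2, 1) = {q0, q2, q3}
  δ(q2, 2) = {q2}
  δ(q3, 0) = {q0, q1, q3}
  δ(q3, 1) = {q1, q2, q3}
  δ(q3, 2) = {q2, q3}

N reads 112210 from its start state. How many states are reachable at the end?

Start: {q0}
read 1: {q0, q1, q3}
read 1: {q0, q1, q2, q3}
read 2: {q0, q2, q3}
read 2: {q0, q2, q3}
read 1: {q0, q1, q2, q3}
read 0: {q0, q1, q2, q3}
Final reachable set {q0, q1, q2, q3} has 4 states.

4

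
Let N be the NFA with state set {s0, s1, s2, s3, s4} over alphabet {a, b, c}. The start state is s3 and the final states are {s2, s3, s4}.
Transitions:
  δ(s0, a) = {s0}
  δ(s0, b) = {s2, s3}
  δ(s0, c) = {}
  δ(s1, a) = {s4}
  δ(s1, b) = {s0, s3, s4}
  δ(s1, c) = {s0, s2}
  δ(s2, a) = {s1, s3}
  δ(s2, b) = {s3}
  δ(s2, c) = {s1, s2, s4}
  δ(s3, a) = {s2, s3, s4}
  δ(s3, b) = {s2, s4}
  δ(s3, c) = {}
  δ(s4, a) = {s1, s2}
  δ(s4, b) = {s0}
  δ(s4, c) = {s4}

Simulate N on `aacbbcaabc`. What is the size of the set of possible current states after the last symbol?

Start: {s3}
read a: {s2, s3, s4}
read a: {s1, s2, s3, s4}
read c: {s0, s1, s2, s4}
read b: {s0, s2, s3, s4}
read b: {s0, s2, s3, s4}
read c: {s1, s2, s4}
read a: {s1, s2, s3, s4}
read a: {s1, s2, s3, s4}
read b: {s0, s2, s3, s4}
read c: {s1, s2, s4}
Final reachable set {s1, s2, s4} has 3 states.

3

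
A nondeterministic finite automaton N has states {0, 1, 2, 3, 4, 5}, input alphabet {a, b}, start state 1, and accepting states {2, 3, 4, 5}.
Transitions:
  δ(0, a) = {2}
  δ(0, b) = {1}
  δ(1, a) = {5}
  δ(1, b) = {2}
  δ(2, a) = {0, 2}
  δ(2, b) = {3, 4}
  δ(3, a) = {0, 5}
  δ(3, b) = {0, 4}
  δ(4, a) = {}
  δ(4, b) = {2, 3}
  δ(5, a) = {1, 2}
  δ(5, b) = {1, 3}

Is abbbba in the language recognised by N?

accepted

Start: {1}
read a: {5}
read b: {1, 3}
read b: {0, 2, 4}
read b: {1, 2, 3, 4}
read b: {0, 2, 3, 4}
read a: {0, 2, 5}
Reachable ∩ accepting = {2, 5} — nonempty.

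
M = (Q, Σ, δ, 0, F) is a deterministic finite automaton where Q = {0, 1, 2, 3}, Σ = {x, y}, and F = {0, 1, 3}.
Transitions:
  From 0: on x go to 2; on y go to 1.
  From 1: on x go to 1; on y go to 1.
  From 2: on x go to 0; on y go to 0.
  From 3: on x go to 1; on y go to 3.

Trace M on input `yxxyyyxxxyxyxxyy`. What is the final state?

0 --y--> 1
1 --x--> 1
1 --x--> 1
1 --y--> 1
1 --y--> 1
1 --y--> 1
1 --x--> 1
1 --x--> 1
1 --x--> 1
1 --y--> 1
1 --x--> 1
1 --y--> 1
1 --x--> 1
1 --x--> 1
1 --y--> 1
1 --y--> 1

1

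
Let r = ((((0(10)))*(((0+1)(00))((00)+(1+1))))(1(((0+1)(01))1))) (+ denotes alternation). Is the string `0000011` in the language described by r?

no

No split of 0000011 into u·v has (((0(10)))*(((0+1)(00))((00)+(1+1)))) matching u and (1(((0+1)(01))1)) matching v.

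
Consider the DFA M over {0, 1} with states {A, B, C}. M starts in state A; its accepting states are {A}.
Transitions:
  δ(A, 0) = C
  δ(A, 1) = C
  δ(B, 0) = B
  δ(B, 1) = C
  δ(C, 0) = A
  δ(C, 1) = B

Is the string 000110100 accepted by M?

rejected

A --0--> C
C --0--> A
A --0--> C
C --1--> B
B --1--> C
C --0--> A
A --1--> C
C --0--> A
A --0--> C
End in state C, which is not an accepting state.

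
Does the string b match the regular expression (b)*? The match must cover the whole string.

Split into 1 piece b; each matches b.

yes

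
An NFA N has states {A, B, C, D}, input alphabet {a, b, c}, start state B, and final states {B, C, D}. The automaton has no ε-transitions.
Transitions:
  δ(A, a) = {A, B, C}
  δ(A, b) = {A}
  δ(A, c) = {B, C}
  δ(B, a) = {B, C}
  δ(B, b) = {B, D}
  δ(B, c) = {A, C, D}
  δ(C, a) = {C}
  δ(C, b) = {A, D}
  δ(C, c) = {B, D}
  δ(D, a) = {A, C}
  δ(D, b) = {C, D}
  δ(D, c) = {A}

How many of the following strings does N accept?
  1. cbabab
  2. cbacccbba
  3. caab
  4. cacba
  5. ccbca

5

cbabab: accepted
cbacccbba: accepted
caab: accepted
cacba: accepted
ccbca: accepted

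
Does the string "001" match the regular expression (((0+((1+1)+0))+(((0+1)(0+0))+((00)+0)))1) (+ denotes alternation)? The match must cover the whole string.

Split as 00·1: ((0+((1+1)+0))+(((0+1)(0+0))+((00)+0))) matches 00 and 1 matches 1.

yes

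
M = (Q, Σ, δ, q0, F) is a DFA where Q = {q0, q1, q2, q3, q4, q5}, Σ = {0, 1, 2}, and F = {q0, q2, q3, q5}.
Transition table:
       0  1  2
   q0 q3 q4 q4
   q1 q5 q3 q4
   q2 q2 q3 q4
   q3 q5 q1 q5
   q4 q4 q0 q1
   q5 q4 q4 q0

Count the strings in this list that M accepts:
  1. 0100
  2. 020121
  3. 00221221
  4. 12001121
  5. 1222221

0100: rejected
020121: accepted
00221221: accepted
12001121: accepted
1222221: accepted

4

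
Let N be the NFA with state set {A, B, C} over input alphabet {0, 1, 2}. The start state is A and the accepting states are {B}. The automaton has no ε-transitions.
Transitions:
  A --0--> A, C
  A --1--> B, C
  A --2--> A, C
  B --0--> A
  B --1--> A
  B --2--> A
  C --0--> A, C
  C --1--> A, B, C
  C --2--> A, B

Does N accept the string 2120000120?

rejected

Start: {A}
read 2: {A, C}
read 1: {A, B, C}
read 2: {A, B, C}
read 0: {A, C}
read 0: {A, C}
read 0: {A, C}
read 0: {A, C}
read 1: {A, B, C}
read 2: {A, B, C}
read 0: {A, C}
Reachable ∩ accepting = {} — empty.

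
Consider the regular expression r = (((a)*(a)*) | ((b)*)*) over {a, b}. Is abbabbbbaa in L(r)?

no

Neither ((a)*(a)*) nor ((b)*)* matches abbabbbbaa.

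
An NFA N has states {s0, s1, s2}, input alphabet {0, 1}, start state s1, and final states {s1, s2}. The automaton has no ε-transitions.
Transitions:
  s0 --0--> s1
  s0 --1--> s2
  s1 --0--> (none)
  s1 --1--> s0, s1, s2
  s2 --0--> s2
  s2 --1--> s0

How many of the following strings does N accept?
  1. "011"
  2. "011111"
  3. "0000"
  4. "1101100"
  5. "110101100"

"011": rejected
"011111": rejected
"0000": rejected
"1101100": accepted
"110101100": accepted

2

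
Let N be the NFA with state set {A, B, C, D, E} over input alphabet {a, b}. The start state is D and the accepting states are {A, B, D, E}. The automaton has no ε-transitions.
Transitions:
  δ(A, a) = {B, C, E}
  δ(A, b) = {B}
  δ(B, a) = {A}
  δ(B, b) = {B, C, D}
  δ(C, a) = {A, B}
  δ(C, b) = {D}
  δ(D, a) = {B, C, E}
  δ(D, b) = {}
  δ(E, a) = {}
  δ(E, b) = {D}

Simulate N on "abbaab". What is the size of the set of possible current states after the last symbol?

3

Start: {D}
read a: {B, C, E}
read b: {B, C, D}
read b: {B, C, D}
read a: {A, B, C, E}
read a: {A, B, C, E}
read b: {B, C, D}
Final reachable set {B, C, D} has 3 states.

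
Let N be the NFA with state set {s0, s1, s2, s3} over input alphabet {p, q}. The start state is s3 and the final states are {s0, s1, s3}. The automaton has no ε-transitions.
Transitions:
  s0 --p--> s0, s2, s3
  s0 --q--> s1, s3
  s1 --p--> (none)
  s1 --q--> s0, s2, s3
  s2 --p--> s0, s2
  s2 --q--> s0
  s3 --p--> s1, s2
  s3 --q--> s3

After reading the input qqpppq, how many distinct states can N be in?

3

Start: {s3}
read q: {s3}
read q: {s3}
read p: {s1, s2}
read p: {s0, s2}
read p: {s0, s2, s3}
read q: {s0, s1, s3}
Final reachable set {s0, s1, s3} has 3 states.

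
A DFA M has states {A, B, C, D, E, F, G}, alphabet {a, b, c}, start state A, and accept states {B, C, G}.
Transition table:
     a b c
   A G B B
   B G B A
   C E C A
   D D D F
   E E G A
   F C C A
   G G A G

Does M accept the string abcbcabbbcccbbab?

rejected

A --a--> G
G --b--> A
A --c--> B
B --b--> B
B --c--> A
A --a--> G
G --b--> A
A --b--> B
B --b--> B
B --c--> A
A --c--> B
B --c--> A
A --b--> B
B --b--> B
B --a--> G
G --b--> A
End in state A, which is not an accepting state.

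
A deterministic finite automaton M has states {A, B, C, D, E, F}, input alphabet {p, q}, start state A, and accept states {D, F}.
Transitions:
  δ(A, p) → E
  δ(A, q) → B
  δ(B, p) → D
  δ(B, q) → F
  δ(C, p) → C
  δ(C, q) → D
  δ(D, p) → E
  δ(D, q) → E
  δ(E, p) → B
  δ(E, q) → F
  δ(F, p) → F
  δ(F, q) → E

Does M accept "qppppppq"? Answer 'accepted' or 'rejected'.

accepted

A --q--> B
B --p--> D
D --p--> E
E --p--> B
B --p--> D
D --p--> E
E --p--> B
B --q--> F
End in state F, which is an accepting state.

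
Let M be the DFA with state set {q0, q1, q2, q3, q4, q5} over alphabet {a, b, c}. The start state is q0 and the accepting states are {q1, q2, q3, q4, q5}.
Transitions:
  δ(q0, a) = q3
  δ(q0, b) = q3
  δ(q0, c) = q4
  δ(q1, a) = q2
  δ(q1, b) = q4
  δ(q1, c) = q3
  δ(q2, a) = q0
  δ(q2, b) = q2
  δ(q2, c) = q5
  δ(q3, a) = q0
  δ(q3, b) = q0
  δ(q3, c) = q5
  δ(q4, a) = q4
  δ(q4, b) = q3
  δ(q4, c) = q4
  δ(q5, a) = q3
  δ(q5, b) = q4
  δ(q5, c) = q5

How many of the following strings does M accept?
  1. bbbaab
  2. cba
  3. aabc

1

bbbaab: rejected
cba: rejected
aabc: accepted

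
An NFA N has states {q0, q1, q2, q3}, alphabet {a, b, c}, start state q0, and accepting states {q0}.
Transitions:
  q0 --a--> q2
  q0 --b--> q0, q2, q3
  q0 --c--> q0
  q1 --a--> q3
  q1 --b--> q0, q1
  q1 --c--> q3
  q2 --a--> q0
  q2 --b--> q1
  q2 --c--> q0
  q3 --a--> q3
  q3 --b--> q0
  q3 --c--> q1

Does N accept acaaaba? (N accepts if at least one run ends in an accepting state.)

Start: {q0}
read a: {q2}
read c: {q0}
read a: {q2}
read a: {q0}
read a: {q2}
read b: {q1}
read a: {q3}
Reachable ∩ accepting = {} — empty.

rejected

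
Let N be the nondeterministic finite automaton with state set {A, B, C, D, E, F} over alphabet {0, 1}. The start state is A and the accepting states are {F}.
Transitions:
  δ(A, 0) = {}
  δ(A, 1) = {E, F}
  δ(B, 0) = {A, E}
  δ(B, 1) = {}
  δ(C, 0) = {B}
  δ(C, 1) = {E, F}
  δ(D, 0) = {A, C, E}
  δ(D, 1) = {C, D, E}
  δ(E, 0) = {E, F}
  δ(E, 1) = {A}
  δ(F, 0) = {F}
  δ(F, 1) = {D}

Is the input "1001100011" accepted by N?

Start: {A}
read 1: {E, F}
read 0: {E, F}
read 0: {E, F}
read 1: {A, D}
read 1: {C, D, E, F}
read 0: {A, B, C, E, F}
read 0: {A, B, E, F}
read 0: {A, E, F}
read 1: {A, D, E, F}
read 1: {A, C, D, E, F}
Reachable ∩ accepting = {F} — nonempty.

accepted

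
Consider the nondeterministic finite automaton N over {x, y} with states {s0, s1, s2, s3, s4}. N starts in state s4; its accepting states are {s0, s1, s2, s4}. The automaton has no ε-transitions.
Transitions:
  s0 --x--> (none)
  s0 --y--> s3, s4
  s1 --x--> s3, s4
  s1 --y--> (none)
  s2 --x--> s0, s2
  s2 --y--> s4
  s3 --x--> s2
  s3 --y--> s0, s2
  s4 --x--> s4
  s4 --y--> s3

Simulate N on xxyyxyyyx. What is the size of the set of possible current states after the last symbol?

3

Start: {s4}
read x: {s4}
read x: {s4}
read y: {s3}
read y: {s0, s2}
read x: {s0, s2}
read y: {s3, s4}
read y: {s0, s2, s3}
read y: {s0, s2, s3, s4}
read x: {s0, s2, s4}
Final reachable set {s0, s2, s4} has 3 states.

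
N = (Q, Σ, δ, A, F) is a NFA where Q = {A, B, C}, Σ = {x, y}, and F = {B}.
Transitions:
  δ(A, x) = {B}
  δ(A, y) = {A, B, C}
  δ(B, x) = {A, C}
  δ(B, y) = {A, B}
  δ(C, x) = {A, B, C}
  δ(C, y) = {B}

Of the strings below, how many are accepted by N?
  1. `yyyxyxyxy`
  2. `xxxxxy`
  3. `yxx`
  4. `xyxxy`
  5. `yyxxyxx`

5

`yyyxyxyxy`: accepted
`xxxxxy`: accepted
`yxx`: accepted
`xyxxy`: accepted
`yyxxyxx`: accepted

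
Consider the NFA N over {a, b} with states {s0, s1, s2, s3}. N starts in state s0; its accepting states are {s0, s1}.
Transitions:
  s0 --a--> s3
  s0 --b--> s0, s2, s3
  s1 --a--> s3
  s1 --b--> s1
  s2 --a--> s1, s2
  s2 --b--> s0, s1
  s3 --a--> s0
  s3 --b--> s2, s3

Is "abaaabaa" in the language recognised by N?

accepted

Start: {s0}
read a: {s3}
read b: {s2, s3}
read a: {s0, s1, s2}
read a: {s1, s2, s3}
read a: {s0, s1, s2, s3}
read b: {s0, s1, s2, s3}
read a: {s0, s1, s2, s3}
read a: {s0, s1, s2, s3}
Reachable ∩ accepting = {s0, s1} — nonempty.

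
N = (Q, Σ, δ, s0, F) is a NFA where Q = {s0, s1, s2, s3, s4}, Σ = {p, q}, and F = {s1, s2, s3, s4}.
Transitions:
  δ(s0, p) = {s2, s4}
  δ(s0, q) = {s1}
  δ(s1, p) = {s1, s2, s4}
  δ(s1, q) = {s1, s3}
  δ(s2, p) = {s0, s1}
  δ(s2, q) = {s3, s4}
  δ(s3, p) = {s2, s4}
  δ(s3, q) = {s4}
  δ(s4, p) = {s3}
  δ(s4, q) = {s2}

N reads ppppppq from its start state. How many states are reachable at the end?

Start: {s0}
read p: {s2, s4}
read p: {s0, s1, s3}
read p: {s1, s2, s4}
read p: {s0, s1, s2, s3, s4}
read p: {s0, s1, s2, s3, s4}
read p: {s0, s1, s2, s3, s4}
read q: {s1, s2, s3, s4}
Final reachable set {s1, s2, s3, s4} has 4 states.

4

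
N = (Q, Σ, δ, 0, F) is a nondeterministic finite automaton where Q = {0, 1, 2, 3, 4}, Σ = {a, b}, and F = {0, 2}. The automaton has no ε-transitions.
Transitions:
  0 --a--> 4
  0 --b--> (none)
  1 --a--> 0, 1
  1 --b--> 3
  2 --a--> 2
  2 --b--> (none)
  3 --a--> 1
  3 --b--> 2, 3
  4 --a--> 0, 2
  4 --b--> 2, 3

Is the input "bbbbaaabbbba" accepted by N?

rejected

Start: {0}
read b: {}
The reachable set is empty and stays empty for the remaining 11 symbols.
Reachable ∩ accepting = {} — empty.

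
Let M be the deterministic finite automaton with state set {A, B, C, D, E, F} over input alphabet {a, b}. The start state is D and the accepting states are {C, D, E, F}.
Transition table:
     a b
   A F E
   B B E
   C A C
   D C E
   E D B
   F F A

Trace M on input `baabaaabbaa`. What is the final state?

D --b--> E
E --a--> D
D --a--> C
C --b--> C
C --a--> A
A --a--> F
F --a--> F
F --b--> A
A --b--> E
E --a--> D
D --a--> C

C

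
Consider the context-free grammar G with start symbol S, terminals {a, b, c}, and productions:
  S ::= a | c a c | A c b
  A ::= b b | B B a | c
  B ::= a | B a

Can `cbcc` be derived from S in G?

no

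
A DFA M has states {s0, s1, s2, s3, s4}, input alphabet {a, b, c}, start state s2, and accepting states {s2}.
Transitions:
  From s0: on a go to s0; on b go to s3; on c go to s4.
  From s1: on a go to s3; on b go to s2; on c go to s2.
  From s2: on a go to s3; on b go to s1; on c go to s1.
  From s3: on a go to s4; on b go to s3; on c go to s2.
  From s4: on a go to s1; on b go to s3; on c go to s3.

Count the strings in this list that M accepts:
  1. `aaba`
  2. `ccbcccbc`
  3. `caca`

`aaba`: rejected
`ccbcccbc`: accepted
`caca`: rejected

1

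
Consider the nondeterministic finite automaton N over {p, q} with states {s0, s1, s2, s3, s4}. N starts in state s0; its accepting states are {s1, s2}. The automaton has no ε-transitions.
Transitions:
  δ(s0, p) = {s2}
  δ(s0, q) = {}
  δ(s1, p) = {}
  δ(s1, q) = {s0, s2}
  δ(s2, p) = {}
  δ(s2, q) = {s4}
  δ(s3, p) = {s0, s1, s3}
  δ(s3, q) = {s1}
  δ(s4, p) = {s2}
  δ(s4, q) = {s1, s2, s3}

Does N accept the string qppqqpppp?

Start: {s0}
read q: {}
The reachable set is empty and stays empty for the remaining 8 symbols.
Reachable ∩ accepting = {} — empty.

rejected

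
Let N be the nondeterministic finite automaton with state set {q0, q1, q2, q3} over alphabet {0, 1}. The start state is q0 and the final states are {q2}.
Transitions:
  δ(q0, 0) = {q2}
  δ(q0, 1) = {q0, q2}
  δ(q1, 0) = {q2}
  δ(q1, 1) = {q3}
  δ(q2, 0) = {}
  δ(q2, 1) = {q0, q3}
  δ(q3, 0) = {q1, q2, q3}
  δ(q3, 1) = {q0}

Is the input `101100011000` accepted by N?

rejected

Start: {q0}
read 1: {q0, q2}
read 0: {q2}
read 1: {q0, q3}
read 1: {q0, q2}
read 0: {q2}
read 0: {}
The reachable set is empty and stays empty for the remaining 6 symbols.
Reachable ∩ accepting = {} — empty.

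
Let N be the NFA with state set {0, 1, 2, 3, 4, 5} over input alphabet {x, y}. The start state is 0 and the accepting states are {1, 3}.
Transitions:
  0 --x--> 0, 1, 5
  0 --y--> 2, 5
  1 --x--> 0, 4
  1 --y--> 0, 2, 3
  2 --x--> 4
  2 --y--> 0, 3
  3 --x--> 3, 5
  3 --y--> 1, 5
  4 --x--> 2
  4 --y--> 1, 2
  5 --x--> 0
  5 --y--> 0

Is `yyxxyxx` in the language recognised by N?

Start: {0}
read y: {2, 5}
read y: {0, 3}
read x: {0, 1, 3, 5}
read x: {0, 1, 3, 4, 5}
read y: {0, 1, 2, 3, 5}
read x: {0, 1, 3, 4, 5}
read x: {0, 1, 2, 3, 4, 5}
Reachable ∩ accepting = {1, 3} — nonempty.

accepted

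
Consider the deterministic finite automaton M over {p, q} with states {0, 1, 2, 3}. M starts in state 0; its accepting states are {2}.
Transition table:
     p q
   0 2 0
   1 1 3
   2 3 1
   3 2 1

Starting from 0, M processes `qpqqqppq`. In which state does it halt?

3

0 --q--> 0
0 --p--> 2
2 --q--> 1
1 --q--> 3
3 --q--> 1
1 --p--> 1
1 --p--> 1
1 --q--> 3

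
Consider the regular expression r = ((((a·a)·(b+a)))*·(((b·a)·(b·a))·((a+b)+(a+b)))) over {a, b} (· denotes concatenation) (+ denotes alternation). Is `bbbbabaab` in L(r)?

no

No split of bbbbabaab into u·v has (((a·a)·(b+a)))* matching u and (((b·a)·(b·a))·((a+b)+(a+b))) matching v.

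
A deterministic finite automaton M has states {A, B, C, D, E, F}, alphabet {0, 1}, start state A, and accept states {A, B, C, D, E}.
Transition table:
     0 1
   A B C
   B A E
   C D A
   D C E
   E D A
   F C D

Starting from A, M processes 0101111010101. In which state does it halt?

A --0--> B
B --1--> E
E --0--> D
D --1--> E
E --1--> A
A --1--> C
C --1--> A
A --0--> B
B --1--> E
E --0--> D
D --1--> E
E --0--> D
D --1--> E

E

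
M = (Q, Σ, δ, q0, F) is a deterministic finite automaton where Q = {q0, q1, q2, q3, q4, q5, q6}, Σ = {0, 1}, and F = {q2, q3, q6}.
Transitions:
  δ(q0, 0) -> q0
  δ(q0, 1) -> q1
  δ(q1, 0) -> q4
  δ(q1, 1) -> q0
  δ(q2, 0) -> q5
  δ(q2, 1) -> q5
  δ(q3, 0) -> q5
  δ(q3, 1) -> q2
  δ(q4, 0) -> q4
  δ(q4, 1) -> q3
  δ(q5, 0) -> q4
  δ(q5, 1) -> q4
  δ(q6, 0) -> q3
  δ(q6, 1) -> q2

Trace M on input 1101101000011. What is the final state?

q2

q0 --1--> q1
q1 --1--> q0
q0 --0--> q0
q0 --1--> q1
q1 --1--> q0
q0 --0--> q0
q0 --1--> q1
q1 --0--> q4
q4 --0--> q4
q4 --0--> q4
q4 --0--> q4
q4 --1--> q3
q3 --1--> q2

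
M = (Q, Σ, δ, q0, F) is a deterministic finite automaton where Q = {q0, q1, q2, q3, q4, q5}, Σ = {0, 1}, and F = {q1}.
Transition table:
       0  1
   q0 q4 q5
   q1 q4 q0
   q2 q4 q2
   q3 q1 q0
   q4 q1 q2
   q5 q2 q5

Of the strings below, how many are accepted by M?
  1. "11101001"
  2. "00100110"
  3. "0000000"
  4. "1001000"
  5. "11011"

"11101001": rejected
"00100110": rejected
"0000000": rejected
"1001000": rejected
"11011": rejected

0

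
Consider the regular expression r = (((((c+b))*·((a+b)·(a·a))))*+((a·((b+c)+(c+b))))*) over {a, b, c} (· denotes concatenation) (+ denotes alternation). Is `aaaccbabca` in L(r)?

Neither ((((c+b))*·((a+b)·(a·a))))* nor ((a·((b+c)+(c+b))))* matches aaaccbabca.

no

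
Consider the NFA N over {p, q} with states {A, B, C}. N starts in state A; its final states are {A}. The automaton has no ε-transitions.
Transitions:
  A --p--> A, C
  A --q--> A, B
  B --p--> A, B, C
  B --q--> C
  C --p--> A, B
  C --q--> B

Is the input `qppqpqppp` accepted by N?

Start: {A}
read q: {A, B}
read p: {A, B, C}
read p: {A, B, C}
read q: {A, B, C}
read p: {A, B, C}
read q: {A, B, C}
read p: {A, B, C}
read p: {A, B, C}
read p: {A, B, C}
Reachable ∩ accepting = {A} — nonempty.

accepted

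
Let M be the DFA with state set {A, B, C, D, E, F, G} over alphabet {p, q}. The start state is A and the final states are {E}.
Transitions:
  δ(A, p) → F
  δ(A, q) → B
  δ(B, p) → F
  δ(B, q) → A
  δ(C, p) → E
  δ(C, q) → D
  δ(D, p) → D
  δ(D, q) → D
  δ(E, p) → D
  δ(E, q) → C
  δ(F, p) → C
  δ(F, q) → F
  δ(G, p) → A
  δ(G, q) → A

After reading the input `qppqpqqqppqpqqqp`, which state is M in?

A --q--> B
B --p--> F
F --p--> C
C --q--> D
D --p--> D
D --q--> D
D --q--> D
D --q--> D
D --p--> D
D --p--> D
D --q--> D
D --p--> D
D --q--> D
D --q--> D
D --q--> D
D --p--> D

D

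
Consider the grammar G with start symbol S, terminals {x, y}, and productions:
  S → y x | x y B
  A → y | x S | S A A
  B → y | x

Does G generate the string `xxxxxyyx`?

no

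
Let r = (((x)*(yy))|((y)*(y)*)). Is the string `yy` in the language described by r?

yes

The left alternative ((x)*(yy)) matches yy.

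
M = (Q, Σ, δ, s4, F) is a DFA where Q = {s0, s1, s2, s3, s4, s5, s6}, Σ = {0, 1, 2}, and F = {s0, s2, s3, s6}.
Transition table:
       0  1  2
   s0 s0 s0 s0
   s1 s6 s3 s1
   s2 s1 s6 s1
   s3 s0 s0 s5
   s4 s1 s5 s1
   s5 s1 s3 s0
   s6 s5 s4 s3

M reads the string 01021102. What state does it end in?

s0

s4 --0--> s1
s1 --1--> s3
s3 --0--> s0
s0 --2--> s0
s0 --1--> s0
s0 --1--> s0
s0 --0--> s0
s0 --2--> s0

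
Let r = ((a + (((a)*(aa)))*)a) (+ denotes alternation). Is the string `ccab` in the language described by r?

no

No split of ccab into u·v has (a+(((a)*(aa)))*) matching u and a matching v.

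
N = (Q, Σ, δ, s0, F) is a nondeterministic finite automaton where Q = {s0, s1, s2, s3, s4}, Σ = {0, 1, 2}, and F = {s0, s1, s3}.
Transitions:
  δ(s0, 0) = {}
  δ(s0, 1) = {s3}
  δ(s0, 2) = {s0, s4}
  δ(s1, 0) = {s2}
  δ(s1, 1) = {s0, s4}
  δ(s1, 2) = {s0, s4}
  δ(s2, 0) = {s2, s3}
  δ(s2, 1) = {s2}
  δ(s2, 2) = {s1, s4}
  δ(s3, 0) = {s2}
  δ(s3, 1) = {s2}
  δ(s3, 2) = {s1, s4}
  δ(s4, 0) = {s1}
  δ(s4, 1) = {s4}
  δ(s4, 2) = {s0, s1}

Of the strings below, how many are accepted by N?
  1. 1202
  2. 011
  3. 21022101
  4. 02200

1202: accepted
011: rejected
21022101: accepted
02200: rejected

2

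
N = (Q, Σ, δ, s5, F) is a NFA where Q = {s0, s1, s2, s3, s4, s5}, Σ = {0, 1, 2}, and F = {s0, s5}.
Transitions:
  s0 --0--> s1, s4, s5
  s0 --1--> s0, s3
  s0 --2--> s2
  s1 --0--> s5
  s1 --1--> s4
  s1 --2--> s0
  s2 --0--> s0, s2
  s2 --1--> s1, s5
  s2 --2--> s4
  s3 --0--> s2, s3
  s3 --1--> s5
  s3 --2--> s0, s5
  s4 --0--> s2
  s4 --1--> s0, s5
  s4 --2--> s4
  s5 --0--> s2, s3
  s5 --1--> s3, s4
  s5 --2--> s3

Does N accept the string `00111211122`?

Start: {s5}
read 0: {s2, s3}
read 0: {s0, s2, s3}
read 1: {s0, s1, s3, s5}
read 1: {s0, s3, s4, s5}
read 1: {s0, s3, s4, s5}
read 2: {s0, s2, s3, s4, s5}
read 1: {s0, s1, s3, s4, s5}
read 1: {s0, s3, s4, s5}
read 1: {s0, s3, s4, s5}
read 2: {s0, s2, s3, s4, s5}
read 2: {s0, s2, s3, s4, s5}
Reachable ∩ accepting = {s0, s5} — nonempty.

accepted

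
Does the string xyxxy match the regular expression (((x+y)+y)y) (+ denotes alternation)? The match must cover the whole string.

no

No split of xyxxy into u·v has ((x+y)+y) matching u and y matching v.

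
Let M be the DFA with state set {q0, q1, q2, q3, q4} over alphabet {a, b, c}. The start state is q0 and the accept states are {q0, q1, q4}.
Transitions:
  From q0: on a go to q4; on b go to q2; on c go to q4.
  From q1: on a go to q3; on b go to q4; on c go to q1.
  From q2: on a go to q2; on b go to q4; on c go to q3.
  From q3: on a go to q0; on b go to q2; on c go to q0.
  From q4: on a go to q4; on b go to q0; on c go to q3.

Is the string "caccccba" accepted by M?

q0 --c--> q4
q4 --a--> q4
q4 --c--> q3
q3 --c--> q0
q0 --c--> q4
q4 --c--> q3
q3 --b--> q2
q2 --a--> q2
End in state q2, which is not an accepting state.

rejected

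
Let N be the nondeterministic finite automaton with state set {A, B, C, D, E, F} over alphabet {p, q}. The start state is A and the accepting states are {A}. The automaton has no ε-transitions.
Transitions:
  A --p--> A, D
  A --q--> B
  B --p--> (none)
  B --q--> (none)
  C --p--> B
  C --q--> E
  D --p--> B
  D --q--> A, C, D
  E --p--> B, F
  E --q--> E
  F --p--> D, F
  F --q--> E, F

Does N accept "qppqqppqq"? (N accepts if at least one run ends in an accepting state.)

rejected

Start: {A}
read q: {B}
read p: {}
The reachable set is empty and stays empty for the remaining 7 symbols.
Reachable ∩ accepting = {} — empty.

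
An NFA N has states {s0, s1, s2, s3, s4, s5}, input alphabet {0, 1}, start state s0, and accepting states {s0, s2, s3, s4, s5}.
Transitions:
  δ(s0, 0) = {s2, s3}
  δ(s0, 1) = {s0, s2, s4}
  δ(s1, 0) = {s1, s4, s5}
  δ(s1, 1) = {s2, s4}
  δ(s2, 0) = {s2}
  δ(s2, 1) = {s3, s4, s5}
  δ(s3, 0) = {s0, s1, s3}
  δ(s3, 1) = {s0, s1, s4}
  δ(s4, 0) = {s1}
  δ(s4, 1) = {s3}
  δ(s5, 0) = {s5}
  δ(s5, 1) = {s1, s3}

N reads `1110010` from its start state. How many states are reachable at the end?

Start: {s0}
read 1: {s0, s2, s4}
read 1: {s0, s2, s3, s4, s5}
read 1: {s0, s1, s2, s3, s4, s5}
read 0: {s0, s1, s2, s3, s4, s5}
read 0: {s0, s1, s2, s3, s4, s5}
read 1: {s0, s1, s2, s3, s4, s5}
read 0: {s0, s1, s2, s3, s4, s5}
Final reachable set {s0, s1, s2, s3, s4, s5} has 6 states.

6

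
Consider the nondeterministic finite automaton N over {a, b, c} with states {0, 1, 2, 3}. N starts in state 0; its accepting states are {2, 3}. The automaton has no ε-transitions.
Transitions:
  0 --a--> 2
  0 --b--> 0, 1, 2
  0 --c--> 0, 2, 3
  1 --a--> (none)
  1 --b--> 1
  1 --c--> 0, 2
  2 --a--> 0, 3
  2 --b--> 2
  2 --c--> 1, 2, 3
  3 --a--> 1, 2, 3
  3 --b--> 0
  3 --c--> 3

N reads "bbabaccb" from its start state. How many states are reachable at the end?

3

Start: {0}
read b: {0, 1, 2}
read b: {0, 1, 2}
read a: {0, 2, 3}
read b: {0, 1, 2}
read a: {0, 2, 3}
read c: {0, 1, 2, 3}
read c: {0, 1, 2, 3}
read b: {0, 1, 2}
Final reachable set {0, 1, 2} has 3 states.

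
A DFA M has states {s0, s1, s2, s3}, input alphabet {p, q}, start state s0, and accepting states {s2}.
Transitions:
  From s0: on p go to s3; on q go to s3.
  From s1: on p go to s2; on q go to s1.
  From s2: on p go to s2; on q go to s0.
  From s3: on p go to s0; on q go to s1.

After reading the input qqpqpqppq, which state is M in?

s0 --q--> s3
s3 --q--> s1
s1 --p--> s2
s2 --q--> s0
s0 --p--> s3
s3 --q--> s1
s1 --p--> s2
s2 --p--> s2
s2 --q--> s0

s0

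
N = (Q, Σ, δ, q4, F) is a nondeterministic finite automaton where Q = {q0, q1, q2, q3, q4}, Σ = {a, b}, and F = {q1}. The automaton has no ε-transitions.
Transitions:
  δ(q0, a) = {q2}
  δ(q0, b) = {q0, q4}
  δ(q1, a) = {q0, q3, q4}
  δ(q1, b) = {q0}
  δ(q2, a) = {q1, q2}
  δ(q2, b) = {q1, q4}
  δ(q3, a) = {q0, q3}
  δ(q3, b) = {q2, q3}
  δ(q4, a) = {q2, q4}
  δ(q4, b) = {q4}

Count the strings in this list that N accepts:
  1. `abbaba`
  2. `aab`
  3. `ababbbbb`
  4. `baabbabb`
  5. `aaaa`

3

`abbaba`: rejected
`aab`: accepted
`ababbbbb`: accepted
`baabbabb`: rejected
`aaaa`: accepted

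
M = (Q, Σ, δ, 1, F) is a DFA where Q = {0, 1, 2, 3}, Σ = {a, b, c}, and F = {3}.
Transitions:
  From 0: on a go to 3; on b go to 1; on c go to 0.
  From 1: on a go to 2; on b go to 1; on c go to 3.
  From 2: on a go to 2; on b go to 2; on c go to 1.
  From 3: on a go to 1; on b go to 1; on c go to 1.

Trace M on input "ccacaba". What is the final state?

1 --c--> 3
3 --c--> 1
1 --a--> 2
2 --c--> 1
1 --a--> 2
2 --b--> 2
2 --a--> 2

2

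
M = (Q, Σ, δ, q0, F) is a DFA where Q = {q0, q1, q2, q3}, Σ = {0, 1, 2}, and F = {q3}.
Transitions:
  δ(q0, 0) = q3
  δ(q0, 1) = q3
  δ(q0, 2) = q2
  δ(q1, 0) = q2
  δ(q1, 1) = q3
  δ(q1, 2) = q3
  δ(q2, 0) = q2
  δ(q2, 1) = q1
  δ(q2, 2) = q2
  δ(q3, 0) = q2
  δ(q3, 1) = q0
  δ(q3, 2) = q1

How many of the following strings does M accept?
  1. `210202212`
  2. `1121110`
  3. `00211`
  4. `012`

3

`210202212`: accepted
`1121110`: accepted
`00211`: accepted
`012`: rejected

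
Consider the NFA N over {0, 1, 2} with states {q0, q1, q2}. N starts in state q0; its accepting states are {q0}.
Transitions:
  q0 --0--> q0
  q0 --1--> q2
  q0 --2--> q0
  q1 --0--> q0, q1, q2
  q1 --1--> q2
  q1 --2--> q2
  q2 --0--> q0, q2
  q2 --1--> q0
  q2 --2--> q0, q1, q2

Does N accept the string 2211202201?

rejected

Start: {q0}
read 2: {q0}
read 2: {q0}
read 1: {q2}
read 1: {q0}
read 2: {q0}
read 0: {q0}
read 2: {q0}
read 2: {q0}
read 0: {q0}
read 1: {q2}
Reachable ∩ accepting = {} — empty.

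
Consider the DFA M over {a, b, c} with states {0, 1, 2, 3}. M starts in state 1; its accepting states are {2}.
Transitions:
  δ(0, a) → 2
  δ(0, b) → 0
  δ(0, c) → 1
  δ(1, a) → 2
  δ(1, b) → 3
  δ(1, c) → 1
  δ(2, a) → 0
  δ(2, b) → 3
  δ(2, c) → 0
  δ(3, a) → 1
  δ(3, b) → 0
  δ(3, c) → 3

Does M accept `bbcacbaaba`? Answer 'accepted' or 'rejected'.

1 --b--> 3
3 --b--> 0
0 --c--> 1
1 --a--> 2
2 --c--> 0
0 --b--> 0
0 --a--> 2
2 --a--> 0
0 --b--> 0
0 --a--> 2
End in state 2, which is an accepting state.

accepted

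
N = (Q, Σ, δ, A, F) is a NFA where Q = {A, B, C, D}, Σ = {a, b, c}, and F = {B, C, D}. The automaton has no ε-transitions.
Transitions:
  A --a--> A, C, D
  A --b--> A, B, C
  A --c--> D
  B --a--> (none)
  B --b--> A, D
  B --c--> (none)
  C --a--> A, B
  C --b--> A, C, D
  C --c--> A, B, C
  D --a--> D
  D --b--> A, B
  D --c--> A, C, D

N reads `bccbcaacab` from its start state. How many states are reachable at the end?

4

Start: {A}
read b: {A, B, C}
read c: {A, B, C, D}
read c: {A, B, C, D}
read b: {A, B, C, D}
read c: {A, B, C, D}
read a: {A, B, C, D}
read a: {A, B, C, D}
read c: {A, B, C, D}
read a: {A, B, C, D}
read b: {A, B, C, D}
Final reachable set {A, B, C, D} has 4 states.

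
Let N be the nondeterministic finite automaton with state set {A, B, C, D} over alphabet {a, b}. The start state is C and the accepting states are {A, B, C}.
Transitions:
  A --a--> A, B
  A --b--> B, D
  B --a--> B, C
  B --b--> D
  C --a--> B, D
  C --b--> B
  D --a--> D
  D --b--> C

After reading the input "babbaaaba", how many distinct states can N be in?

Start: {C}
read b: {B}
read a: {B, C}
read b: {B, D}
read b: {C, D}
read a: {B, D}
read a: {B, C, D}
read a: {B, C, D}
read b: {B, C, D}
read a: {B, C, D}
Final reachable set {B, C, D} has 3 states.

3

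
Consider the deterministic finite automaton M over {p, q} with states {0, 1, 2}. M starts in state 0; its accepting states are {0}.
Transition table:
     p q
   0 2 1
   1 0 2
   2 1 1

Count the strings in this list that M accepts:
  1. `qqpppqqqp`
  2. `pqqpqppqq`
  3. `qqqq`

`qqpppqqqp`: accepted
`pqqpqppqq`: rejected
`qqqq`: rejected

1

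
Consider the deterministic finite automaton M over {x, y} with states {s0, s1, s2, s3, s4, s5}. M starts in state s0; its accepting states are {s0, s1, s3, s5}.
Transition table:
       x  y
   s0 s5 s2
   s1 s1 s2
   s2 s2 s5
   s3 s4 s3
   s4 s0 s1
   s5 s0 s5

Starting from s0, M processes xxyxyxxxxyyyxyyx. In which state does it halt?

s0 --x--> s5
s5 --x--> s0
s0 --y--> s2
s2 --x--> s2
s2 --y--> s5
s5 --x--> s0
s0 --x--> s5
s5 --x--> s0
s0 --x--> s5
s5 --y--> s5
s5 --y--> s5
s5 --y--> s5
s5 --x--> s0
s0 --y--> s2
s2 --y--> s5
s5 --x--> s0

s0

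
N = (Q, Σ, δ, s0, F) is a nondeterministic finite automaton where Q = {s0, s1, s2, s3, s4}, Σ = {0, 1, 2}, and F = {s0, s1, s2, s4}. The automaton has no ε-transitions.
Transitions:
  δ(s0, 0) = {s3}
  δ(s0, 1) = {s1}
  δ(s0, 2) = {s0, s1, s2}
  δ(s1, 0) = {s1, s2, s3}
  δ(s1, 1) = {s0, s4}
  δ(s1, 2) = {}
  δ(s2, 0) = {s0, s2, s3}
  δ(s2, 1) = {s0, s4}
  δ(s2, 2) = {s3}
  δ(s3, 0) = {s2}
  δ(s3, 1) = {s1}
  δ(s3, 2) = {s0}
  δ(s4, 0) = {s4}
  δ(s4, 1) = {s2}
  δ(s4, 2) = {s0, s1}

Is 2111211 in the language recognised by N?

accepted

Start: {s0}
read 2: {s0, s1, s2}
read 1: {s0, s1, s4}
read 1: {s0, s1, s2, s4}
read 1: {s0, s1, s2, s4}
read 2: {s0, s1, s2, s3}
read 1: {s0, s1, s4}
read 1: {s0, s1, s2, s4}
Reachable ∩ accepting = {s0, s1, s2, s4} — nonempty.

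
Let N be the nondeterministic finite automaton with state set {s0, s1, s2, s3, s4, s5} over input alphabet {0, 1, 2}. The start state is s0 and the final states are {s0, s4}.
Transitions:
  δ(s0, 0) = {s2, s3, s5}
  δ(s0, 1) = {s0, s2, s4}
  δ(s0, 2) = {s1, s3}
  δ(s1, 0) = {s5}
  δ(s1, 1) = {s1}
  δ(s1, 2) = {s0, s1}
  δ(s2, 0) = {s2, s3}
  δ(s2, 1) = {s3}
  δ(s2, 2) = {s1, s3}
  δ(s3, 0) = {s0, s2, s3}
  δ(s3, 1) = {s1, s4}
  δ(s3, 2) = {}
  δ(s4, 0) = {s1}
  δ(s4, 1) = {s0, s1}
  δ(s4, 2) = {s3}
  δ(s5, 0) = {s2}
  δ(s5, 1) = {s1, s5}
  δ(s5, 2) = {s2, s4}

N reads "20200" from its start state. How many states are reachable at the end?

4

Start: {s0}
read 2: {s1, s3}
read 0: {s0, s2, s3, s5}
read 2: {s1, s2, s3, s4}
read 0: {s0, s1, s2, s3, s5}
read 0: {s0, s2, s3, s5}
Final reachable set {s0, s2, s3, s5} has 4 states.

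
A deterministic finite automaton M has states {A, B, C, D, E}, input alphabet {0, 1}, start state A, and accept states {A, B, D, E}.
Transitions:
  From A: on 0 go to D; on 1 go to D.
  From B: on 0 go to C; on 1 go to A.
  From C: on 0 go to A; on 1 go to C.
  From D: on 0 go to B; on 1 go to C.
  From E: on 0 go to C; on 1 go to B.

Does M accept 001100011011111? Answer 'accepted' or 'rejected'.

A --0--> D
D --0--> B
B --1--> A
A --1--> D
D --0--> B
B --0--> C
C --0--> A
A --1--> D
D --1--> C
C --0--> A
A --1--> D
D --1--> C
C --1--> C
C --1--> C
C --1--> C
End in state C, which is not an accepting state.

rejected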